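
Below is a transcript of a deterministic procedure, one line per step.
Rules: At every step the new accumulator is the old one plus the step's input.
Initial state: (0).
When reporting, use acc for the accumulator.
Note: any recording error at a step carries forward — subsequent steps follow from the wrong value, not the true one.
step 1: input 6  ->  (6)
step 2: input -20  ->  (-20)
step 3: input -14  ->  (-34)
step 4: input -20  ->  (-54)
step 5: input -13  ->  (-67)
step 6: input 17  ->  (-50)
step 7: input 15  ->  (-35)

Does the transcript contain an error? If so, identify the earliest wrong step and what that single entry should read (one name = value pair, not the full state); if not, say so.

Recomputing the run from the initial state:
step 1: acc = 6
step 2: acc = -14
step 3: acc = -28
step 4: acc = -48
step 5: acc = -61
step 6: acc = -44
step 7: acc = -29
The first disagreement with the transcript is at step 2, where the value should be acc = -14.

step 2, acc = -14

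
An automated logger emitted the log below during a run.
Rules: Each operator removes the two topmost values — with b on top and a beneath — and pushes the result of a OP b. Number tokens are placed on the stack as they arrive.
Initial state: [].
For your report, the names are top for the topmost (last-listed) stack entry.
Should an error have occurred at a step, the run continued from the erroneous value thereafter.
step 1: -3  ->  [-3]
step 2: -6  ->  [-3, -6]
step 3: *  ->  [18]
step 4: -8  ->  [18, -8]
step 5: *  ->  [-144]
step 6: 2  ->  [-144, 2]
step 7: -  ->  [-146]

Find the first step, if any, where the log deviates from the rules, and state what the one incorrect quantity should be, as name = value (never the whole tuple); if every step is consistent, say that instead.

no error

Recomputing the run from the initial state:
step 1: [-3]
step 2: [-3, -6]
step 3: [18]
step 4: [18, -8]
step 5: [-144]
step 6: [-144, 2]
step 7: [-146]
This matches the log at every step.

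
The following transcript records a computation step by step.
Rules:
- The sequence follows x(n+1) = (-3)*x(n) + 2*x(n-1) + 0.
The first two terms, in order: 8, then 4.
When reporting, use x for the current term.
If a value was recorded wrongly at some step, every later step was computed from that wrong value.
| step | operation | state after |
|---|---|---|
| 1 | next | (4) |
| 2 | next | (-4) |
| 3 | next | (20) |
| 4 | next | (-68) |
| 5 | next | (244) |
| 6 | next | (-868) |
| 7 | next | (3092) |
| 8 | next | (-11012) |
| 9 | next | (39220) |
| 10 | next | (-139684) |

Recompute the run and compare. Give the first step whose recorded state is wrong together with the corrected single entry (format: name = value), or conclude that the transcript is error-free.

Recomputing the run from the initial state:
step 1: x = 4
step 2: x = -4
step 3: x = 20
step 4: x = -68
step 5: x = 244
step 6: x = -868
step 7: x = 3092
step 8: x = -11012
step 9: x = 39220
step 10: x = -139684
This matches the transcript at every step.

no error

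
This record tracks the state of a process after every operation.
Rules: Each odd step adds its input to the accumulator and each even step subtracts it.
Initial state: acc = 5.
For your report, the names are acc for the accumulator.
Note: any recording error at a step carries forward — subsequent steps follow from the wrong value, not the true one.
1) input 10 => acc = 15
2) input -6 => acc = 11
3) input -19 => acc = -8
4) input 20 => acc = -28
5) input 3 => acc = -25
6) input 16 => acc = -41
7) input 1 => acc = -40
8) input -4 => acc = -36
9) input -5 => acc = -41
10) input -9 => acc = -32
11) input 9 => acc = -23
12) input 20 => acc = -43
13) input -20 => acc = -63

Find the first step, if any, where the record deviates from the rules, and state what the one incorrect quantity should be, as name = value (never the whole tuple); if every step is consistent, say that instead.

step 1: acc = 5 + 10 = 15 -> confirmed correct
step 2: acc = 15 - -6 = 21 -> the record has a different value
First incorrect step: 2; the correct value is acc = 21.

step 2, acc = 21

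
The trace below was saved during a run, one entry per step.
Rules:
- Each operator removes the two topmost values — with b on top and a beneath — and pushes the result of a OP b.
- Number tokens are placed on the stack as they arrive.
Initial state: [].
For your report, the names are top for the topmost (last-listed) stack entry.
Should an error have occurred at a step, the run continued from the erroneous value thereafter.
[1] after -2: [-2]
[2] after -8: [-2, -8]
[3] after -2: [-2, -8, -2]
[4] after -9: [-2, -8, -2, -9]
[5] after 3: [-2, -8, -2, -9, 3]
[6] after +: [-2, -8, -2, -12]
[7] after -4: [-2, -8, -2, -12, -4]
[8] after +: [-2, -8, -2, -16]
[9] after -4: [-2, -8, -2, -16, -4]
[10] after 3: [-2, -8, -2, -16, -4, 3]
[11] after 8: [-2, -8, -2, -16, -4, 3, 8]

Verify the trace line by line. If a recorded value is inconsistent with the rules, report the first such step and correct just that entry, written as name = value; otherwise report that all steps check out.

Step 1: push -2: top = -2 — exactly as logged.
Step 2: push -8: top = -8 — same as recorded.
Step 3: push -2: top = -2 — matches.
Step 4: push -9: top = -9 — agrees with the trace.
Step 5: push 3: top = 3 — verified.
Step 6: -9 + 3 = -6 — this is not what the trace shows.
Step 6 is the first one off; corrected, top = -6.

step 6, top = -6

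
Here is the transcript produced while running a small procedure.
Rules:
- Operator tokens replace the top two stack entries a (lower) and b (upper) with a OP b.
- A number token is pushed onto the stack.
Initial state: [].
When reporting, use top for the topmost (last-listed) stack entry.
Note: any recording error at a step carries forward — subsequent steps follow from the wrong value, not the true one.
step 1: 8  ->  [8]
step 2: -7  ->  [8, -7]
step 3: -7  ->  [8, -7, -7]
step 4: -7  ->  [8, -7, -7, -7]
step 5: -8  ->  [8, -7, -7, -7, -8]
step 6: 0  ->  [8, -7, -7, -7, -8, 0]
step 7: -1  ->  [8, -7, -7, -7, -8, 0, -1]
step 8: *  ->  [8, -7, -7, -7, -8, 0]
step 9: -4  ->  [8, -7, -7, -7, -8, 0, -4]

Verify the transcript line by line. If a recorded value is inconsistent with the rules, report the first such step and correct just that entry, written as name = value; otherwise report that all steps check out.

no error

Recomputing the run from the initial state:
step 1: [8]
step 2: [8, -7]
step 3: [8, -7, -7]
step 4: [8, -7, -7, -7]
step 5: [8, -7, -7, -7, -8]
step 6: [8, -7, -7, -7, -8, 0]
step 7: [8, -7, -7, -7, -8, 0, -1]
step 8: [8, -7, -7, -7, -8, 0]
step 9: [8, -7, -7, -7, -8, 0, -4]
This matches the transcript at every step.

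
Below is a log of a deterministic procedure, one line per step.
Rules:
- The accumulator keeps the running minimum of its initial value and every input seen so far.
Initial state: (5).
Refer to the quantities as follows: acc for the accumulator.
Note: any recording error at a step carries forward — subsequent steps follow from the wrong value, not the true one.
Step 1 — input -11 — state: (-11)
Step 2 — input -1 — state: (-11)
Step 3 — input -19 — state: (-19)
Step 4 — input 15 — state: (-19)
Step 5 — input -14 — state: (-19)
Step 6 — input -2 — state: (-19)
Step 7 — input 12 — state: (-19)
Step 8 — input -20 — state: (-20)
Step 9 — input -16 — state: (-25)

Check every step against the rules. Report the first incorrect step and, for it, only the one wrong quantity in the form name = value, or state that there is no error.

step 9, acc = -20

step 1: acc = min(5, -11) = -11 -> no discrepancy
step 2: acc = min(-11, -1) = -11 -> in agreement
step 3: acc = min(-11, -19) = -19 -> verified
step 4: acc = min(-19, 15) = -19 -> in agreement
step 5: acc = min(-19, -14) = -19 -> consistent with the log
step 6: acc = min(-19, -2) = -19 -> consistent with the log
step 7: acc = min(-19, 12) = -19 -> in agreement
step 8: acc = min(-19, -20) = -20 -> agrees with the log
step 9: acc = min(-20, -16) = -20 -> the log has a different value
First incorrect step: 9; the correct value is acc = -20.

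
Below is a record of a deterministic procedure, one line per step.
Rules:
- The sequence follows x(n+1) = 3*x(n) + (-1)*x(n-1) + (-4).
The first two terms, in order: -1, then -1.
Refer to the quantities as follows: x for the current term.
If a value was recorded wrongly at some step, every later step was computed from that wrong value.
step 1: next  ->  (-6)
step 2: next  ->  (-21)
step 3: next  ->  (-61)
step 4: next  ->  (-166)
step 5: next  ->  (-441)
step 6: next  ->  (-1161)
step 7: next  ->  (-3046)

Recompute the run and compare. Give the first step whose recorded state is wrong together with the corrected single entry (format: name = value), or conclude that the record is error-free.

no error

step 1: x = 3*(-1) + (-1)*(-1) + (-4) = -6 -> in agreement
step 2: x = 3*(-6) + (-1)*(-1) + (-4) = -21 -> matches
step 3: x = 3*(-21) + (-1)*(-6) + (-4) = -61 -> same as recorded
step 4: x = 3*(-61) + (-1)*(-21) + (-4) = -166 -> verified
step 5: x = 3*(-166) + (-1)*(-61) + (-4) = -441 -> agrees with the record
step 6: x = 3*(-441) + (-1)*(-166) + (-4) = -1161 -> exactly as logged
step 7: x = 3*(-1161) + (-1)*(-441) + (-4) = -3046 -> matches
All steps check out; nothing to correct.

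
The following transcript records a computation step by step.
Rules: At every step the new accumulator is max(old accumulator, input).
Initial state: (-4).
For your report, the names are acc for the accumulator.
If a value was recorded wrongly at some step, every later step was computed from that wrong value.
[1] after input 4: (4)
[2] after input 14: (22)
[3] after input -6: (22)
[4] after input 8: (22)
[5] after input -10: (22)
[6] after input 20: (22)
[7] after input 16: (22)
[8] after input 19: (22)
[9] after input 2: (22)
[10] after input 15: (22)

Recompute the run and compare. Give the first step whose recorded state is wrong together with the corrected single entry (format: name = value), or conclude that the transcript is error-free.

step 2, acc = 14

Step 1: acc = max(-4, 4) = 4 — confirmed correct.
Step 2: acc = max(4, 14) = 14 — the transcript disagrees here.
Conclusion: step 2 carries the first error; the entry should be acc = 14.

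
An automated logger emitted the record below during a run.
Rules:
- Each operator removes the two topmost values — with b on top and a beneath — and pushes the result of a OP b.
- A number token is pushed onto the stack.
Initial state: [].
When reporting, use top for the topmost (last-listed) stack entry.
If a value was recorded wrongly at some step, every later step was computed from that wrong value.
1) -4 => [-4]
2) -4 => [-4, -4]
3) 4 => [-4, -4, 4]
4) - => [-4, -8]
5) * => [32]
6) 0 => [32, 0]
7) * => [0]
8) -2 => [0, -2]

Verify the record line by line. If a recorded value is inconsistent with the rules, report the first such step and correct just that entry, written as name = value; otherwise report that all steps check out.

no error

Step 1: push -4: top = -4 — consistent with the record.
Step 2: push -4: top = -4 — exactly as logged.
Step 3: push 4: top = 4 — consistent with the record.
Step 4: -4 - 4 = -8 — in agreement.
Step 5: -4 * -8 = 32 — checks out.
Step 6: push 0: top = 0 — consistent with the record.
Step 7: 32 * 0 = 0 — matches.
Step 8: push -2: top = -2 — matches.
No step deviates from the rules.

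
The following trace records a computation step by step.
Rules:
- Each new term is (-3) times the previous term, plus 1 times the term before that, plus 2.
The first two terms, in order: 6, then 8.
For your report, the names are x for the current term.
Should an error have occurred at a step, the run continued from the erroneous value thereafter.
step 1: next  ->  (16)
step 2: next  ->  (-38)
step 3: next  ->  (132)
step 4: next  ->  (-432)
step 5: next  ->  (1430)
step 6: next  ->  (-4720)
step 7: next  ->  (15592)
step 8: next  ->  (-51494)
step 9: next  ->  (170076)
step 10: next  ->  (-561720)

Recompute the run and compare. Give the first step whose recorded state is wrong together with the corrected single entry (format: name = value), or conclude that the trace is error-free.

Step 1: x = -3*(8) + (1)*(6) + (2) = -16 — the entry is off here.
So the first discrepancy is step 1, where the right value is x = -16.

step 1, x = -16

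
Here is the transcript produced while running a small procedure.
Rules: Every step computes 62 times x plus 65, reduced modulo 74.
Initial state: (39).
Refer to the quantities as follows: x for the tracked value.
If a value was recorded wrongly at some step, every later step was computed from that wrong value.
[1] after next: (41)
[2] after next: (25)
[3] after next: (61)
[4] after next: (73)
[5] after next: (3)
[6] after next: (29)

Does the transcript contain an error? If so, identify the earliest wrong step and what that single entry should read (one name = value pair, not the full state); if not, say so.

step 1: x = (62*39 + 65) mod 74 = 41 -> same as recorded
step 2: x = (62*41 + 65) mod 74 = 17 -> this is not what the transcript shows
That makes step 2 the first incorrect line — x = 17 is what it should show.

step 2, x = 17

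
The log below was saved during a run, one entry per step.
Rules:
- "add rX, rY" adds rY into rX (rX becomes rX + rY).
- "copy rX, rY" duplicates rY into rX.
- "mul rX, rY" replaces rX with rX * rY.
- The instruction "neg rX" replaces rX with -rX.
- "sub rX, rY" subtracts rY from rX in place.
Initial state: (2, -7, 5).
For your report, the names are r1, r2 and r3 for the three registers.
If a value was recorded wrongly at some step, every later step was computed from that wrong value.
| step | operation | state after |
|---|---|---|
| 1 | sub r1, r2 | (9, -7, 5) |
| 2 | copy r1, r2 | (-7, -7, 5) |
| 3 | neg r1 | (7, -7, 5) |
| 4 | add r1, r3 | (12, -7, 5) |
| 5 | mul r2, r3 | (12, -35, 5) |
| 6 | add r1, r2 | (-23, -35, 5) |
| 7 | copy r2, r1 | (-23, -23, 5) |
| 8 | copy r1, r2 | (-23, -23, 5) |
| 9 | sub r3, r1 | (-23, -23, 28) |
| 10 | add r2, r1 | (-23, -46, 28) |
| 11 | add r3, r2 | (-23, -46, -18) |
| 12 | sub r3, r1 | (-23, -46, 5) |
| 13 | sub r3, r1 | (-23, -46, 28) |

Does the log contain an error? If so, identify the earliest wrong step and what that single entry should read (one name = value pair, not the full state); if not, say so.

Recomputing the run from the initial state:
step 1: r1 = 9, r2 = -7, r3 = 5
step 2: r1 = -7, r2 = -7, r3 = 5
step 3: r1 = 7, r2 = -7, r3 = 5
step 4: r1 = 12, r2 = -7, r3 = 5
step 5: r1 = 12, r2 = -35, r3 = 5
step 6: r1 = -23, r2 = -35, r3 = 5
step 7: r1 = -23, r2 = -23, r3 = 5
step 8: r1 = -23, r2 = -23, r3 = 5
step 9: r1 = -23, r2 = -23, r3 = 28
step 10: r1 = -23, r2 = -46, r3 = 28
step 11: r1 = -23, r2 = -46, r3 = -18
step 12: r1 = -23, r2 = -46, r3 = 5
step 13: r1 = -23, r2 = -46, r3 = 28
This matches the log at every step.

no error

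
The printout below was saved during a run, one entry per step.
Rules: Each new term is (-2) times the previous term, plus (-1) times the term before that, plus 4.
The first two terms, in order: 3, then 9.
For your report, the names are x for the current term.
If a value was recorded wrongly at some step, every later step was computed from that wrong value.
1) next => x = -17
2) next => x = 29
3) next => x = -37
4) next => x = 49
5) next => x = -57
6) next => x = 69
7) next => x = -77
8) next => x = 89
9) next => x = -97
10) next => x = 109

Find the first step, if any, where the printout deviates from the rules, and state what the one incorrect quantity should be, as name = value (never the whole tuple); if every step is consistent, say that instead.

no error

step 1: x = -2*(9) + (-1)*(3) + (4) = -17 -> verified
step 2: x = -2*(-17) + (-1)*(9) + (4) = 29 -> checks out
step 3: x = -2*(29) + (-1)*(-17) + (4) = -37 -> verified
step 4: x = -2*(-37) + (-1)*(29) + (4) = 49 -> matches
step 5: x = -2*(49) + (-1)*(-37) + (4) = -57 -> in agreement
step 6: x = -2*(-57) + (-1)*(49) + (4) = 69 -> same as recorded
step 7: x = -2*(69) + (-1)*(-57) + (4) = -77 -> in agreement
step 8: x = -2*(-77) + (-1)*(69) + (4) = 89 -> checks out
step 9: x = -2*(89) + (-1)*(-77) + (4) = -97 -> exactly as logged
step 10: x = -2*(-97) + (-1)*(89) + (4) = 109 -> exactly as logged
All steps check out; nothing to correct.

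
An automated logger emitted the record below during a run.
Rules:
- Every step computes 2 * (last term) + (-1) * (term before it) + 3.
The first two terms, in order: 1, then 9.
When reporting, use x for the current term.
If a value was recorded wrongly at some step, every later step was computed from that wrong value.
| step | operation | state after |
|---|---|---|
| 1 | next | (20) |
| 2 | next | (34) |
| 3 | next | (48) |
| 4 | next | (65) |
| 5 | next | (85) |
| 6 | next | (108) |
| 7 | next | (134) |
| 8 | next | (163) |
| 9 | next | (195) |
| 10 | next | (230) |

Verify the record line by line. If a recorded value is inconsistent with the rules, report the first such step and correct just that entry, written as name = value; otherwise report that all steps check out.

step 3, x = 51

Recomputing the run from the initial state:
step 1: x = 20
step 2: x = 34
step 3: x = 51
step 4: x = 71
step 5: x = 94
step 6: x = 120
step 7: x = 149
step 8: x = 181
step 9: x = 216
step 10: x = 254
The first disagreement with the record is at step 3, where the value should be x = 51.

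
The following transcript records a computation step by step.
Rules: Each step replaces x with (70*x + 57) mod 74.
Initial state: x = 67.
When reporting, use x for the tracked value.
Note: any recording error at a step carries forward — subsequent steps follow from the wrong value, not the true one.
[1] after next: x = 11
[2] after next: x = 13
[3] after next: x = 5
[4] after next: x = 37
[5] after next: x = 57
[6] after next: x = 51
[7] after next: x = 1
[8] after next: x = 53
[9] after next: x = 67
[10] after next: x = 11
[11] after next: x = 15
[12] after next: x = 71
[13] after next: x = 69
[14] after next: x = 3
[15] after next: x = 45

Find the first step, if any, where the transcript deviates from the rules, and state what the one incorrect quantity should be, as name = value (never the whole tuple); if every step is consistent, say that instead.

Recomputing the run from the initial state:
step 1: x = 11
step 2: x = 13
step 3: x = 5
step 4: x = 37
step 5: x = 57
step 6: x = 51
step 7: x = 1
step 8: x = 53
step 9: x = 67
step 10: x = 11
step 11: x = 13
step 12: x = 5
step 13: x = 37
step 14: x = 57
step 15: x = 51
The first disagreement with the transcript is at step 11, where the value should be x = 13.

step 11, x = 13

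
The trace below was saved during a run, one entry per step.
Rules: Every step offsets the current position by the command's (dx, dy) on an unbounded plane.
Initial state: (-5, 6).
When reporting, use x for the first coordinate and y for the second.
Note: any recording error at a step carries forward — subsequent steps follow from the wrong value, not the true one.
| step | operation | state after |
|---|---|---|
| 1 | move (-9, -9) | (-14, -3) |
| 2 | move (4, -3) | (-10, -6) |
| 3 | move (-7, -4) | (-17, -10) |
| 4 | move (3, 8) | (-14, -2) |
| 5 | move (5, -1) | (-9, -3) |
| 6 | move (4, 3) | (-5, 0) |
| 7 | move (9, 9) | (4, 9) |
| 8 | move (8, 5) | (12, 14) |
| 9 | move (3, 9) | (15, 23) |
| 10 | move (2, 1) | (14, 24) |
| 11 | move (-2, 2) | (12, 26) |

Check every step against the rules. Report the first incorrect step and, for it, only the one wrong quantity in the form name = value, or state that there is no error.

1. x = -5 + (-9) = -14, y = 6 + (-9) = -3 (consistent with the trace)
2. x = -14 + (4) = -10, y = -3 + (-3) = -6 (checks out)
3. x = -10 + (-7) = -17, y = -6 + (-4) = -10 (exactly as logged)
4. x = -17 + (3) = -14, y = -10 + (8) = -2 (same as recorded)
5. x = -14 + (5) = -9, y = -2 + (-1) = -3 (consistent with the trace)
6. x = -9 + (4) = -5, y = -3 + (3) = 0 (same as recorded)
7. x = -5 + (9) = 4, y = 0 + (9) = 9 (consistent with the trace)
8. x = 4 + (8) = 12, y = 9 + (5) = 14 (checks out)
9. x = 12 + (3) = 15, y = 14 + (9) = 23 (no discrepancy)
10. x = 15 + (2) = 17, y = 23 + (1) = 24 (this is not what the trace shows)
Step 10 is the first one off; corrected, x = 17.

step 10, x = 17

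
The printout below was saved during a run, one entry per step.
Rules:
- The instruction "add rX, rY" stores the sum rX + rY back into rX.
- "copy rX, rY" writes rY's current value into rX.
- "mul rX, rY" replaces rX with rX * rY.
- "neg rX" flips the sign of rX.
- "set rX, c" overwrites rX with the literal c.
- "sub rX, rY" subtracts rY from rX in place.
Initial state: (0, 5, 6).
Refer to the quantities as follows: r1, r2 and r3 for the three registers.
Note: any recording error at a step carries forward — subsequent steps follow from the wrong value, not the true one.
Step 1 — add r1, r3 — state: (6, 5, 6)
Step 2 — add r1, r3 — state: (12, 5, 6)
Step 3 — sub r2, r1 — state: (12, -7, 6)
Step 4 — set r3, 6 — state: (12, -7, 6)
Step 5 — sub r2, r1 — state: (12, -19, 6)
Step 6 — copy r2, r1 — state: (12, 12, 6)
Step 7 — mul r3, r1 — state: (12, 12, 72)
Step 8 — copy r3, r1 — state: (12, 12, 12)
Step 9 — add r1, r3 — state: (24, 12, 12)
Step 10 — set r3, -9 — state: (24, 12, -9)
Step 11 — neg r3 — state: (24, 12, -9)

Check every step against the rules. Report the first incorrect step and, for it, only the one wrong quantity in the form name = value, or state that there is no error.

1. r1 = 0 + 6 = 6 (checks out)
2. r1 = 6 + 6 = 12 (exactly as logged)
3. r2 = 5 - 12 = -7 (confirmed correct)
4. r3 = 6 (exactly as logged)
5. r2 = -7 - 12 = -19 (in agreement)
6. r2 = 12 (verified)
7. r3 = 6 * 12 = 72 (matches)
8. r3 = 12 (confirmed correct)
9. r1 = 12 + 12 = 24 (in agreement)
10. r3 = -9 (agrees with the printout)
11. r3 = -(-9) = 9 (this is not what the printout shows)
Step 11 is the first one off; corrected, r3 = 9.

step 11, r3 = 9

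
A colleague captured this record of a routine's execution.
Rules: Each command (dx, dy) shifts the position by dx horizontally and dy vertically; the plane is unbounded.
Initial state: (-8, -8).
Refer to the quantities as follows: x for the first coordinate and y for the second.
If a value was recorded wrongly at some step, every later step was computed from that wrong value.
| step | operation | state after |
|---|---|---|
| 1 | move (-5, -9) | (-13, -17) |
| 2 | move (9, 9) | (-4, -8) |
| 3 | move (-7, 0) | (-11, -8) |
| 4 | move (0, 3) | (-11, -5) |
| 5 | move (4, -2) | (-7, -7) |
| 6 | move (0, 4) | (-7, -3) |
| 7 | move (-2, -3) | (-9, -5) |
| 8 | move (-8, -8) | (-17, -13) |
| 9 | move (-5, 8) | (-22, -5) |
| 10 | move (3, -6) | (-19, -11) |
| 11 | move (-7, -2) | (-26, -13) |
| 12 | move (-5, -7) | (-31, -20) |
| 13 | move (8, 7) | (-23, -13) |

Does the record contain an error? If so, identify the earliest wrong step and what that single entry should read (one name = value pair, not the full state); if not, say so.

step 7, y = -6

1. x = -8 + (-5) = -13, y = -8 + (-9) = -17 (exactly as logged)
2. x = -13 + (9) = -4, y = -17 + (9) = -8 (same as recorded)
3. x = -4 + (-7) = -11, y = -8 + (0) = -8 (confirmed correct)
4. x = -11 + (0) = -11, y = -8 + (3) = -5 (exactly as logged)
5. x = -11 + (4) = -7, y = -5 + (-2) = -7 (in agreement)
6. x = -7 + (0) = -7, y = -7 + (4) = -3 (matches)
7. x = -7 + (-2) = -9, y = -3 + (-3) = -6 (a discrepancy with the record)
So the first discrepancy is step 7, where the right value is y = -6.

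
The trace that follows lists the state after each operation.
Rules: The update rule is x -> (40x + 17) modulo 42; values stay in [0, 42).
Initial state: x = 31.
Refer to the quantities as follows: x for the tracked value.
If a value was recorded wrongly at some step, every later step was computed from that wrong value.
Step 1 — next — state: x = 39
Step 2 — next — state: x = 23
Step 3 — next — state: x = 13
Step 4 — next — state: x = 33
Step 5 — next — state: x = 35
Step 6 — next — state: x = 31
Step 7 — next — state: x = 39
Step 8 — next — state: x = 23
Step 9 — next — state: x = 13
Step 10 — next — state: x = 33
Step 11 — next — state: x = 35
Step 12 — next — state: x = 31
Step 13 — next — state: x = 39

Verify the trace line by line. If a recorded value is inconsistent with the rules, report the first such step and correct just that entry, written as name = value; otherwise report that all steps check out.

no error

Recomputing the run from the initial state:
step 1: x = 39
step 2: x = 23
step 3: x = 13
step 4: x = 33
step 5: x = 35
step 6: x = 31
step 7: x = 39
step 8: x = 23
step 9: x = 13
step 10: x = 33
step 11: x = 35
step 12: x = 31
step 13: x = 39
This matches the trace at every step.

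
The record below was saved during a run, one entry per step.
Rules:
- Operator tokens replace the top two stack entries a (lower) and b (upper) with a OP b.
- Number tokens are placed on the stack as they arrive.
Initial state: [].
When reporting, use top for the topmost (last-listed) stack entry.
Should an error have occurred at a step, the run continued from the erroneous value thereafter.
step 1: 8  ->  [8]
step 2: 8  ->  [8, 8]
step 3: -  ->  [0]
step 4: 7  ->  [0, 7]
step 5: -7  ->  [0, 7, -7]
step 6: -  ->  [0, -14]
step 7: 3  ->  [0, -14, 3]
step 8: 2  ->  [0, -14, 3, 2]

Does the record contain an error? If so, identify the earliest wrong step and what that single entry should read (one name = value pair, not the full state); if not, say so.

step 6, top = 14

Recomputing the run from the initial state:
step 1: [8]
step 2: [8, 8]
step 3: [0]
step 4: [0, 7]
step 5: [0, 7, -7]
step 6: [0, 14]
step 7: [0, 14, 3]
step 8: [0, 14, 3, 2]
The first disagreement with the record is at step 6, where the value should be top = 14.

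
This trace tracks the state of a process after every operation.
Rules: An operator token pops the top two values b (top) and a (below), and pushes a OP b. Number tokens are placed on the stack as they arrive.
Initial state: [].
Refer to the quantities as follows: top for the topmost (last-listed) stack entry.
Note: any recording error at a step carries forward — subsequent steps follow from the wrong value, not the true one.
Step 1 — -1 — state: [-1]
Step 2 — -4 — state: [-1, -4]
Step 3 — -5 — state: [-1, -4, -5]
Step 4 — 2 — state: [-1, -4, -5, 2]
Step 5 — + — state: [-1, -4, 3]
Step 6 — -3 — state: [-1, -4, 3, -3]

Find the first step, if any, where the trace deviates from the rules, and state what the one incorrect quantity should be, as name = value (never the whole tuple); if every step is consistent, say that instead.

Recomputing the run from the initial state:
step 1: [-1]
step 2: [-1, -4]
step 3: [-1, -4, -5]
step 4: [-1, -4, -5, 2]
step 5: [-1, -4, -3]
step 6: [-1, -4, -3, -3]
The first disagreement with the trace is at step 5, where the value should be top = -3.

step 5, top = -3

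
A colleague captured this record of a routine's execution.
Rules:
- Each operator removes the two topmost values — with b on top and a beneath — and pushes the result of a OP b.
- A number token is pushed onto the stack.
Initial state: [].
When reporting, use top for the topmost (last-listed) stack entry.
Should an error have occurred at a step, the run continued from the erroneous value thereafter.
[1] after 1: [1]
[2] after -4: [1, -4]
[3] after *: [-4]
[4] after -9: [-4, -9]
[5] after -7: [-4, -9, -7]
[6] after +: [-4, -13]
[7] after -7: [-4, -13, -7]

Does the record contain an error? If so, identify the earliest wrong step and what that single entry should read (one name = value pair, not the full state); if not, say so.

Step 1: push 1: top = 1 — exactly as logged.
Step 2: push -4: top = -4 — consistent with the record.
Step 3: 1 * -4 = -4 — checks out.
Step 4: push -9: top = -9 — same as recorded.
Step 5: push -7: top = -7 — agrees with the record.
Step 6: -9 + -7 = -16 — the entry is off here.
The audit stops at step 6: the recorded entry is wrong and should be top = -16.

step 6, top = -16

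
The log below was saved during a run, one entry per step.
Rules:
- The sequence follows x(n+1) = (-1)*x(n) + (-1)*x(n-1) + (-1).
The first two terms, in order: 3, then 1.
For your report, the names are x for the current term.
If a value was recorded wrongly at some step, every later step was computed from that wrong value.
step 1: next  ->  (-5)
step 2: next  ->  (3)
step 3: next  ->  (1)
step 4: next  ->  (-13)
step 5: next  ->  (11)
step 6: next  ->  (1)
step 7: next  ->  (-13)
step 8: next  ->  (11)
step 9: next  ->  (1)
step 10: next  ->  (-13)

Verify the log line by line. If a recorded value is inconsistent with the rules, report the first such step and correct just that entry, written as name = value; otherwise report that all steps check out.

1. x = -1*(1) + (-1)*(3) + (-1) = -5 (consistent with the log)
2. x = -1*(-5) + (-1)*(1) + (-1) = 3 (matches)
3. x = -1*(3) + (-1)*(-5) + (-1) = 1 (exactly as logged)
4. x = -1*(1) + (-1)*(3) + (-1) = -5 (the recorded entry deviates here)
That makes step 4 the first incorrect line — x = -5 is what it should show.

step 4, x = -5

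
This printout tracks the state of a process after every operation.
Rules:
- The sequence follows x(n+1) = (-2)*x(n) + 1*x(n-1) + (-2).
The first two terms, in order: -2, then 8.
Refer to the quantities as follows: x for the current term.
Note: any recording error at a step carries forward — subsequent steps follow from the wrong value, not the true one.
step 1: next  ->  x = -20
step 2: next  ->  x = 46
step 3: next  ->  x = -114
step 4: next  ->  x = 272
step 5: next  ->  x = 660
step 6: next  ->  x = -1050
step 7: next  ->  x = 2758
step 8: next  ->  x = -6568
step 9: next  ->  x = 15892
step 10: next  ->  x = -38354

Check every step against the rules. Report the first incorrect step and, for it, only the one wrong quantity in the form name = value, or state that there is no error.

step 5, x = -660

step 1: x = -2*(8) + (1)*(-2) + (-2) = -20 -> same as recorded
step 2: x = -2*(-20) + (1)*(8) + (-2) = 46 -> consistent with the printout
step 3: x = -2*(46) + (1)*(-20) + (-2) = -114 -> agrees with the printout
step 4: x = -2*(-114) + (1)*(46) + (-2) = 272 -> verified
step 5: x = -2*(272) + (1)*(-114) + (-2) = -660 -> this is not what the printout shows
First incorrect step: 5; the correct value is x = -660.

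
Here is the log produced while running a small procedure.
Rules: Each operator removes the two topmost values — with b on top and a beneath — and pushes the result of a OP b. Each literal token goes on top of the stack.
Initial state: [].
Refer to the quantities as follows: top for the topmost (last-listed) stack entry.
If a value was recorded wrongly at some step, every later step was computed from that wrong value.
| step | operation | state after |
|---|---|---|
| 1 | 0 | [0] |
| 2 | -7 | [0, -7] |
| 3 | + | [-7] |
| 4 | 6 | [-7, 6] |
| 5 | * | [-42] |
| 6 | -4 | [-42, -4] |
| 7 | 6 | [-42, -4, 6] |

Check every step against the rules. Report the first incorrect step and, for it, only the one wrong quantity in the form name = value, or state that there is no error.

no error

step 1: push 0: top = 0 -> confirmed correct
step 2: push -7: top = -7 -> same as recorded
step 3: 0 + -7 = -7 -> exactly as logged
step 4: push 6: top = 6 -> confirmed correct
step 5: -7 * 6 = -42 -> confirmed correct
step 6: push -4: top = -4 -> same as recorded
step 7: push 6: top = 6 -> agrees with the log
Each recorded entry agrees with the recomputation.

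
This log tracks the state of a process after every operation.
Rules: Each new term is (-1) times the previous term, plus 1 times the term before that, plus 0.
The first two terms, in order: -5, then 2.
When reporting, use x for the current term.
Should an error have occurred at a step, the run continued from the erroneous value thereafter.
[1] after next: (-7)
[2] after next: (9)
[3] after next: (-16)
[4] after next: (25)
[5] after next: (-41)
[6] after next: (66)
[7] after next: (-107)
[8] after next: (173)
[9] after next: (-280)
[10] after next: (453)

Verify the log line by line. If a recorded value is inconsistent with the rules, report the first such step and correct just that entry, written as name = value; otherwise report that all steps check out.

Step 1: x = -1*(2) + (1)*(-5) + (0) = -7 — same as recorded.
Step 2: x = -1*(-7) + (1)*(2) + (0) = 9 — agrees with the log.
Step 3: x = -1*(9) + (1)*(-7) + (0) = -16 — matches.
Step 4: x = -1*(-16) + (1)*(9) + (0) = 25 — consistent with the log.
Step 5: x = -1*(25) + (1)*(-16) + (0) = -41 — consistent with the log.
Step 6: x = -1*(-41) + (1)*(25) + (0) = 66 — exactly as logged.
Step 7: x = -1*(66) + (1)*(-41) + (0) = -107 — confirmed correct.
Step 8: x = -1*(-107) + (1)*(66) + (0) = 173 — consistent with the log.
Step 9: x = -1*(173) + (1)*(-107) + (0) = -280 — no discrepancy.
Step 10: x = -1*(-280) + (1)*(173) + (0) = 453 — agrees with the log.
Every step is consistent.

no error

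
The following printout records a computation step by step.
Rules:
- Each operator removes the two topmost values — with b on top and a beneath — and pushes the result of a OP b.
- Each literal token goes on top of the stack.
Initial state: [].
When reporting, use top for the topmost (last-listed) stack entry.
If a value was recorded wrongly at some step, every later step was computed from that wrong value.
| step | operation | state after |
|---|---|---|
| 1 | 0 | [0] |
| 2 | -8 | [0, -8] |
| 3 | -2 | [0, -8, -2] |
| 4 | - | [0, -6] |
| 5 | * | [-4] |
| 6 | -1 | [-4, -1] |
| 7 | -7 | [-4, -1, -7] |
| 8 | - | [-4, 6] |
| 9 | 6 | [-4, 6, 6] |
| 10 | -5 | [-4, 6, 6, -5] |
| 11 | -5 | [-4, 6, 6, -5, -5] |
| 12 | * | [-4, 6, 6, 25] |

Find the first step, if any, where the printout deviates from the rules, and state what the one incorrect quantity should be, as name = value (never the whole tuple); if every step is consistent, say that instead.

Recomputing the run from the initial state:
step 1: [0]
step 2: [0, -8]
step 3: [0, -8, -2]
step 4: [0, -6]
step 5: [0]
step 6: [0, -1]
step 7: [0, -1, -7]
step 8: [0, 6]
step 9: [0, 6, 6]
step 10: [0, 6, 6, -5]
step 11: [0, 6, 6, -5, -5]
step 12: [0, 6, 6, 25]
The first disagreement with the printout is at step 5, where the value should be top = 0.

step 5, top = 0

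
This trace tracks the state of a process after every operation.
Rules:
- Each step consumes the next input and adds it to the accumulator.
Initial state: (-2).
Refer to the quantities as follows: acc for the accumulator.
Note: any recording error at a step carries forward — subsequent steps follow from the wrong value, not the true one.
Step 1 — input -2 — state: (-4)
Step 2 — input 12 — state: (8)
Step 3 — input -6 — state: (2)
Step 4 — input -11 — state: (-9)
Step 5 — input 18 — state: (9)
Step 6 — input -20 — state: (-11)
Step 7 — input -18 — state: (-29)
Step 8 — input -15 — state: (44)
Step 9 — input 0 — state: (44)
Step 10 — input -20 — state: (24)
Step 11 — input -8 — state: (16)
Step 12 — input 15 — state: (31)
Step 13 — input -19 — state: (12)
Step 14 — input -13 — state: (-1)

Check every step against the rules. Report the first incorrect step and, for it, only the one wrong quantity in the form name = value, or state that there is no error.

Recomputing the run from the initial state:
step 1: acc = -4
step 2: acc = 8
step 3: acc = 2
step 4: acc = -9
step 5: acc = 9
step 6: acc = -11
step 7: acc = -29
step 8: acc = -44
step 9: acc = -44
step 10: acc = -64
step 11: acc = -72
step 12: acc = -57
step 13: acc = -76
step 14: acc = -89
The first disagreement with the trace is at step 8, where the value should be acc = -44.

step 8, acc = -44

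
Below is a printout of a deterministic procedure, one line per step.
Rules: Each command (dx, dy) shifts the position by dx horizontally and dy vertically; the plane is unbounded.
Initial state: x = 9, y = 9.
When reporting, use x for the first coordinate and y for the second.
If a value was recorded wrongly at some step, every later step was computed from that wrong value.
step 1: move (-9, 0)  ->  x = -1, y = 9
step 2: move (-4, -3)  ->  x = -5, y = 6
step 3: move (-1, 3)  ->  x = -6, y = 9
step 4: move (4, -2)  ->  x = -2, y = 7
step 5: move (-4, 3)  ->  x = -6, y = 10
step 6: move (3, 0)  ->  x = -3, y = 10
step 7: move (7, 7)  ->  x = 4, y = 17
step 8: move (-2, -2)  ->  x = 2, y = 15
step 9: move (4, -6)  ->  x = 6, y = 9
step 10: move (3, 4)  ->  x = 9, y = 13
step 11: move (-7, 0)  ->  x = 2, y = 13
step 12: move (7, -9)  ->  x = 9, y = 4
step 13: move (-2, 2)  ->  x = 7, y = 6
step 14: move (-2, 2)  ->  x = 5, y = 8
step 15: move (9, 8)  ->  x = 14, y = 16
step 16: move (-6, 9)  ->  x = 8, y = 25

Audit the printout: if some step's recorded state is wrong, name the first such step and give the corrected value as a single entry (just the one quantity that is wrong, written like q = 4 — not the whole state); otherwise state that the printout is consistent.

1. x = 9 + (-9) = 0, y = 9 + (0) = 9 (the recorded entry deviates here)
Conclusion: step 1 carries the first error; the entry should be x = 0.

step 1, x = 0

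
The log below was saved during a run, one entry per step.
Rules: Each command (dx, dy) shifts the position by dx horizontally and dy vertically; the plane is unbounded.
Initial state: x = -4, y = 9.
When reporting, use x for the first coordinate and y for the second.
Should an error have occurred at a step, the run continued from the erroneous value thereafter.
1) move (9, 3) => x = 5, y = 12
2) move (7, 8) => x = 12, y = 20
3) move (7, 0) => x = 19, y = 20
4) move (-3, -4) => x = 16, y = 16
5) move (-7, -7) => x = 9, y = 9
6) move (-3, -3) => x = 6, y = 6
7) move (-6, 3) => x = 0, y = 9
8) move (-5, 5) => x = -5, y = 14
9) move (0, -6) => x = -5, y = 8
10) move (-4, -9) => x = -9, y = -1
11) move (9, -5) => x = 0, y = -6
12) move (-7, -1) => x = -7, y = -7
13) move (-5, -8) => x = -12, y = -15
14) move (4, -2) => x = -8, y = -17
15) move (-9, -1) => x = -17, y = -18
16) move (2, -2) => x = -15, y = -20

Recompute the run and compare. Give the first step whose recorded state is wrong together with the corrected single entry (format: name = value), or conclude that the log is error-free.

Recomputing the run from the initial state:
step 1: x = 5, y = 12
step 2: x = 12, y = 20
step 3: x = 19, y = 20
step 4: x = 16, y = 16
step 5: x = 9, y = 9
step 6: x = 6, y = 6
step 7: x = 0, y = 9
step 8: x = -5, y = 14
step 9: x = -5, y = 8
step 10: x = -9, y = -1
step 11: x = 0, y = -6
step 12: x = -7, y = -7
step 13: x = -12, y = -15
step 14: x = -8, y = -17
step 15: x = -17, y = -18
step 16: x = -15, y = -20
This matches the log at every step.

no error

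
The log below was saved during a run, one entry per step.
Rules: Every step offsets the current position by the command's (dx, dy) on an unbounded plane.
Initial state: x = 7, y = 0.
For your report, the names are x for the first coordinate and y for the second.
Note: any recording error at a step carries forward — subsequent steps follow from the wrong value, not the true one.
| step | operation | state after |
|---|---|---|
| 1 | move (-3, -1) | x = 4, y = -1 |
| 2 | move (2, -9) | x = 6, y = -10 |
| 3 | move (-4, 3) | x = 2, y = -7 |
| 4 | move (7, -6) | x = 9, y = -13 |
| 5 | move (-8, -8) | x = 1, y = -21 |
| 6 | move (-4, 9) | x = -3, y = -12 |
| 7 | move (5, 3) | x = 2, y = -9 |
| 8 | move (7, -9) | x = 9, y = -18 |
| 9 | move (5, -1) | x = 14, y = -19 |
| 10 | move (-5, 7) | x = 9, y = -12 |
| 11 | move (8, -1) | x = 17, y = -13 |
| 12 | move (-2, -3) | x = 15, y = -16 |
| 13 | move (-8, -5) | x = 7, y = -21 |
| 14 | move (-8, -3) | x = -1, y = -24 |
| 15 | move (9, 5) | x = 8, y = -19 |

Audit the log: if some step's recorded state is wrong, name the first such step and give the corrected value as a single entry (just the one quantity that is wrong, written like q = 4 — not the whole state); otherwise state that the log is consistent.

step 1: x = 7 + (-3) = 4, y = 0 + (-1) = -1 -> verified
step 2: x = 4 + (2) = 6, y = -1 + (-9) = -10 -> matches
step 3: x = 6 + (-4) = 2, y = -10 + (3) = -7 -> exactly as logged
step 4: x = 2 + (7) = 9, y = -7 + (-6) = -13 -> exactly as logged
step 5: x = 9 + (-8) = 1, y = -13 + (-8) = -21 -> checks out
step 6: x = 1 + (-4) = -3, y = -21 + (9) = -12 -> in agreement
step 7: x = -3 + (5) = 2, y = -12 + (3) = -9 -> checks out
step 8: x = 2 + (7) = 9, y = -9 + (-9) = -18 -> confirmed correct
step 9: x = 9 + (5) = 14, y = -18 + (-1) = -19 -> same as recorded
step 10: x = 14 + (-5) = 9, y = -19 + (7) = -12 -> same as recorded
step 11: x = 9 + (8) = 17, y = -12 + (-1) = -13 -> matches
step 12: x = 17 + (-2) = 15, y = -13 + (-3) = -16 -> verified
step 13: x = 15 + (-8) = 7, y = -16 + (-5) = -21 -> consistent with the log
step 14: x = 7 + (-8) = -1, y = -21 + (-3) = -24 -> confirmed correct
step 15: x = -1 + (9) = 8, y = -24 + (5) = -19 -> verified
Each recorded entry agrees with the recomputation.

no error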